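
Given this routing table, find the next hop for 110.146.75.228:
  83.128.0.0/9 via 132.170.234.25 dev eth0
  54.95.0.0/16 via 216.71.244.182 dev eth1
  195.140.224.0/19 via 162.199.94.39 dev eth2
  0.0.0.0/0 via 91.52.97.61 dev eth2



Longest prefix match for 110.146.75.228:
  /9 83.128.0.0: no
  /16 54.95.0.0: no
  /19 195.140.224.0: no
  /0 0.0.0.0: MATCH
Selected: next-hop 91.52.97.61 via eth2 (matched /0)


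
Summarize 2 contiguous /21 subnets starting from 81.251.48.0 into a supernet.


Original prefix: /21
Number of subnets: 2 = 2^1
New prefix = 21 - 1 = 20
Supernet: 81.251.48.0/20


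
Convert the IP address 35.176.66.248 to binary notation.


35 = 00100011
176 = 10110000
66 = 01000010
248 = 11111000
Binary: 00100011.10110000.01000010.11111000


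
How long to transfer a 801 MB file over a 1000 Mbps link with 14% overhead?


Effective throughput = 1000 * (1 - 14/100) = 860 Mbps
File size in Mb = 801 * 8 = 6408 Mb
Time = 6408 / 860
Time = 7.4512 seconds


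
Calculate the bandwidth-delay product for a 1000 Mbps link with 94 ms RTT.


BDP = bandwidth * RTT
= 1000 Mbps * 94 ms
= 1000 * 1e6 * 94 / 1000 bits
= 94000000 bits
= 11750000 bytes
= 11474.6094 KB
BDP = 94000000 bits (11750000 bytes)


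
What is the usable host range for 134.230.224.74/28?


Network: 134.230.224.64
Broadcast: 134.230.224.79
First usable = network + 1
Last usable = broadcast - 1
Range: 134.230.224.65 to 134.230.224.78


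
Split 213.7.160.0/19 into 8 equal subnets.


New prefix = 19 + 3 = 22
Each subnet has 1024 addresses
  213.7.160.0/22
  213.7.164.0/22
  213.7.168.0/22
  213.7.172.0/22
  213.7.176.0/22
  213.7.180.0/22
  213.7.184.0/22
  213.7.188.0/22
Subnets: 213.7.160.0/22, 213.7.164.0/22, 213.7.168.0/22, 213.7.172.0/22, 213.7.176.0/22, 213.7.180.0/22, 213.7.184.0/22, 213.7.188.0/22


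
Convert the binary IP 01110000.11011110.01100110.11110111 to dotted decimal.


01110000 = 112
11011110 = 222
01100110 = 102
11110111 = 247
IP: 112.222.102.247


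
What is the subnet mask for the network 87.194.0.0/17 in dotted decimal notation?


/17 means 17 network bits, 15 host bits
Binary: 11111111111111111000000000000000
Mask: 255.255.128.0


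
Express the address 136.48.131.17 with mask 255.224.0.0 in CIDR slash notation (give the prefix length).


Binary: 11111111.11100000.00000000.00000000
Count leading 1s
Prefix: /11


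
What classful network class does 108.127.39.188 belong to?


First octet: 108
Binary: 01101100
0xxxxxxx -> Class A (1-126)
Class A, default mask 255.0.0.0 (/8)


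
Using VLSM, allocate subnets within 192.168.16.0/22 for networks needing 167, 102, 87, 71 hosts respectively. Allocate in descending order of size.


167 hosts -> /24 (254 usable): 192.168.16.0/24
102 hosts -> /25 (126 usable): 192.168.17.0/25
87 hosts -> /25 (126 usable): 192.168.17.128/25
71 hosts -> /25 (126 usable): 192.168.18.0/25
Allocation: 192.168.16.0/24 (167 hosts, 254 usable); 192.168.17.0/25 (102 hosts, 126 usable); 192.168.17.128/25 (87 hosts, 126 usable); 192.168.18.0/25 (71 hosts, 126 usable)


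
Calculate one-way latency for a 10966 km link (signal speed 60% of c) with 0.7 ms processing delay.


Speed = 0.6 * 3e5 km/s = 180000 km/s
Propagation delay = 10966 / 180000 = 0.0609 s = 60.9222 ms
Processing delay = 0.7 ms
Total one-way latency = 61.6222 ms


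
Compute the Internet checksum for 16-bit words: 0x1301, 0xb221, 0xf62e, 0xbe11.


Sum all words (with carry folding):
+ 0x1301 = 0x1301
+ 0xb221 = 0xc522
+ 0xf62e = 0xbb51
+ 0xbe11 = 0x7963
One's complement: ~0x7963
Checksum = 0x869c


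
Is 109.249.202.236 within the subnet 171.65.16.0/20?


Subnet network: 171.65.16.0
Test IP AND mask: 109.249.192.0
No, 109.249.202.236 is not in 171.65.16.0/20


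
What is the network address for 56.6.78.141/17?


IP:   00111000.00000110.01001110.10001101
Mask: 11111111.11111111.10000000.00000000
AND operation:
Net:  00111000.00000110.00000000.00000000
Network: 56.6.0.0/17


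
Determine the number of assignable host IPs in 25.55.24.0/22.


Host bits = 32 - 22 = 10
Total addresses = 2^10 = 1024
Usable = total - 2 (network and broadcast)
Usable hosts: 1022


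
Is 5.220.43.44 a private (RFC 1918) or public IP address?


RFC 1918 private ranges:
  10.0.0.0/8 (10.0.0.0 - 10.255.255.255)
  172.16.0.0/12 (172.16.0.0 - 172.31.255.255)
  192.168.0.0/16 (192.168.0.0 - 192.168.255.255)
Public (not in any RFC 1918 range)


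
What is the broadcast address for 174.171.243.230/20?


Network: 174.171.240.0/20
Host bits = 12
Set all host bits to 1:
Broadcast: 174.171.255.255


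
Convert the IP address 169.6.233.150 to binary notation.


169 = 10101001
6 = 00000110
233 = 11101001
150 = 10010110
Binary: 10101001.00000110.11101001.10010110


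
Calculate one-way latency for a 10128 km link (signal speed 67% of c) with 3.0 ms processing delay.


Speed = 0.67 * 3e5 km/s = 201000 km/s
Propagation delay = 10128 / 201000 = 0.0504 s = 50.3881 ms
Processing delay = 3.0 ms
Total one-way latency = 53.3881 ms


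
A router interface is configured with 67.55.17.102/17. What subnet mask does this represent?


/17 means 17 network bits, 15 host bits
Binary: 11111111111111111000000000000000
Mask: 255.255.128.0


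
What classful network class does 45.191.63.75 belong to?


First octet: 45
Binary: 00101101
0xxxxxxx -> Class A (1-126)
Class A, default mask 255.0.0.0 (/8)


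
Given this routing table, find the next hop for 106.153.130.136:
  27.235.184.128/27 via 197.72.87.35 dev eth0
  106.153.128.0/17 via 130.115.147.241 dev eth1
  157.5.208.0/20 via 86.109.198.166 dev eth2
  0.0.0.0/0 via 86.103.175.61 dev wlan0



Longest prefix match for 106.153.130.136:
  /27 27.235.184.128: no
  /17 106.153.128.0: MATCH
  /20 157.5.208.0: no
  /0 0.0.0.0: MATCH
Selected: next-hop 130.115.147.241 via eth1 (matched /17)


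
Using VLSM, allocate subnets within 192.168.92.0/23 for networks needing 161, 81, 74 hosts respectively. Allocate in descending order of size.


161 hosts -> /24 (254 usable): 192.168.92.0/24
81 hosts -> /25 (126 usable): 192.168.93.0/25
74 hosts -> /25 (126 usable): 192.168.93.128/25
Allocation: 192.168.92.0/24 (161 hosts, 254 usable); 192.168.93.0/25 (81 hosts, 126 usable); 192.168.93.128/25 (74 hosts, 126 usable)


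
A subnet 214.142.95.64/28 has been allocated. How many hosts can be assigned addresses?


Host bits = 32 - 28 = 4
Total addresses = 2^4 = 16
Usable = total - 2 (network and broadcast)
Usable hosts: 14


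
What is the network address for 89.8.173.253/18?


IP:   01011001.00001000.10101101.11111101
Mask: 11111111.11111111.11000000.00000000
AND operation:
Net:  01011001.00001000.10000000.00000000
Network: 89.8.128.0/18


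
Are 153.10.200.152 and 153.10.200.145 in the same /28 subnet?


Mask: 255.255.255.240
153.10.200.152 AND mask = 153.10.200.144
153.10.200.145 AND mask = 153.10.200.144
Yes, same subnet (153.10.200.144)


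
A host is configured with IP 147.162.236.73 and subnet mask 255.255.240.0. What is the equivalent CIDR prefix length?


Binary: 11111111.11111111.11110000.00000000
Count leading 1s
Prefix: /20


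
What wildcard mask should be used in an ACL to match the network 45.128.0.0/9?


Subnet mask: 255.128.0.0
Wildcard = 255.255.255.255 - subnet mask
255 - 255 = 0
255 - 128 = 127
255 - 0 = 255
255 - 0 = 255
Wildcard: 0.127.255.255


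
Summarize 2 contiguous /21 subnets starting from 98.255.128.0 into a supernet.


Original prefix: /21
Number of subnets: 2 = 2^1
New prefix = 21 - 1 = 20
Supernet: 98.255.128.0/20


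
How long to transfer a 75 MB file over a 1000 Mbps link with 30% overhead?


Effective throughput = 1000 * (1 - 30/100) = 700 Mbps
File size in Mb = 75 * 8 = 600 Mb
Time = 600 / 700
Time = 0.8571 seconds


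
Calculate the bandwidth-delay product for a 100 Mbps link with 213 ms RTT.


BDP = bandwidth * RTT
= 100 Mbps * 213 ms
= 100 * 1e6 * 213 / 1000 bits
= 21300000 bits
= 2662500 bytes
= 2600.0977 KB
BDP = 21300000 bits (2662500 bytes)


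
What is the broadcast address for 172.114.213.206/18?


Network: 172.114.192.0/18
Host bits = 14
Set all host bits to 1:
Broadcast: 172.114.255.255


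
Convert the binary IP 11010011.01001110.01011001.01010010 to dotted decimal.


11010011 = 211
01001110 = 78
01011001 = 89
01010010 = 82
IP: 211.78.89.82


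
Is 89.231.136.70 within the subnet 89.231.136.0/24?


Subnet network: 89.231.136.0
Test IP AND mask: 89.231.136.0
Yes, 89.231.136.70 is in 89.231.136.0/24


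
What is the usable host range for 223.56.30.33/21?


Network: 223.56.24.0
Broadcast: 223.56.31.255
First usable = network + 1
Last usable = broadcast - 1
Range: 223.56.24.1 to 223.56.31.254


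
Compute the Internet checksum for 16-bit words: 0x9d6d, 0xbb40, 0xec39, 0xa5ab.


Sum all words (with carry folding):
+ 0x9d6d = 0x9d6d
+ 0xbb40 = 0x58ae
+ 0xec39 = 0x44e8
+ 0xa5ab = 0xea93
One's complement: ~0xea93
Checksum = 0x156c


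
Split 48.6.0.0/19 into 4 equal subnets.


New prefix = 19 + 2 = 21
Each subnet has 2048 addresses
  48.6.0.0/21
  48.6.8.0/21
  48.6.16.0/21
  48.6.24.0/21
Subnets: 48.6.0.0/21, 48.6.8.0/21, 48.6.16.0/21, 48.6.24.0/21


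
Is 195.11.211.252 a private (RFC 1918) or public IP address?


RFC 1918 private ranges:
  10.0.0.0/8 (10.0.0.0 - 10.255.255.255)
  172.16.0.0/12 (172.16.0.0 - 172.31.255.255)
  192.168.0.0/16 (192.168.0.0 - 192.168.255.255)
Public (not in any RFC 1918 range)


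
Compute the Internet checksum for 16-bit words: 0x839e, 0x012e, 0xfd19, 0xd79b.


Sum all words (with carry folding):
+ 0x839e = 0x839e
+ 0x012e = 0x84cc
+ 0xfd19 = 0x81e6
+ 0xd79b = 0x5982
One's complement: ~0x5982
Checksum = 0xa67d


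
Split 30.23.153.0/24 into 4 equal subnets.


New prefix = 24 + 2 = 26
Each subnet has 64 addresses
  30.23.153.0/26
  30.23.153.64/26
  30.23.153.128/26
  30.23.153.192/26
Subnets: 30.23.153.0/26, 30.23.153.64/26, 30.23.153.128/26, 30.23.153.192/26


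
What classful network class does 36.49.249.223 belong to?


First octet: 36
Binary: 00100100
0xxxxxxx -> Class A (1-126)
Class A, default mask 255.0.0.0 (/8)


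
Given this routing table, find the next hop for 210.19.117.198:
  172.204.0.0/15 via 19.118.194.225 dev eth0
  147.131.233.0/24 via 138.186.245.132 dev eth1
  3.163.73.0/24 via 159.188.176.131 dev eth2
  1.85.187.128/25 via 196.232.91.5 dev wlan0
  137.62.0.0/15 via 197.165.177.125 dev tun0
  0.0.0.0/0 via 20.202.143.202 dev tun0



Longest prefix match for 210.19.117.198:
  /15 172.204.0.0: no
  /24 147.131.233.0: no
  /24 3.163.73.0: no
  /25 1.85.187.128: no
  /15 137.62.0.0: no
  /0 0.0.0.0: MATCH
Selected: next-hop 20.202.143.202 via tun0 (matched /0)


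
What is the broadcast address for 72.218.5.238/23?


Network: 72.218.4.0/23
Host bits = 9
Set all host bits to 1:
Broadcast: 72.218.5.255


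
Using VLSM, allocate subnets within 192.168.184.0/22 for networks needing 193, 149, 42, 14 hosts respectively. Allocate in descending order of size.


193 hosts -> /24 (254 usable): 192.168.184.0/24
149 hosts -> /24 (254 usable): 192.168.185.0/24
42 hosts -> /26 (62 usable): 192.168.186.0/26
14 hosts -> /28 (14 usable): 192.168.186.64/28
Allocation: 192.168.184.0/24 (193 hosts, 254 usable); 192.168.185.0/24 (149 hosts, 254 usable); 192.168.186.0/26 (42 hosts, 62 usable); 192.168.186.64/28 (14 hosts, 14 usable)


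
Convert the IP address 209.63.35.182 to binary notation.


209 = 11010001
63 = 00111111
35 = 00100011
182 = 10110110
Binary: 11010001.00111111.00100011.10110110


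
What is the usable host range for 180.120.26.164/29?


Network: 180.120.26.160
Broadcast: 180.120.26.167
First usable = network + 1
Last usable = broadcast - 1
Range: 180.120.26.161 to 180.120.26.166


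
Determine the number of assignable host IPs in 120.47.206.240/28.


Host bits = 32 - 28 = 4
Total addresses = 2^4 = 16
Usable = total - 2 (network and broadcast)
Usable hosts: 14


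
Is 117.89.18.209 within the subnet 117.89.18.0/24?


Subnet network: 117.89.18.0
Test IP AND mask: 117.89.18.0
Yes, 117.89.18.209 is in 117.89.18.0/24


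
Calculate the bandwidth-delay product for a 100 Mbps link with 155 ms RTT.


BDP = bandwidth * RTT
= 100 Mbps * 155 ms
= 100 * 1e6 * 155 / 1000 bits
= 15500000 bits
= 1937500 bytes
= 1892.0898 KB
BDP = 15500000 bits (1937500 bytes)


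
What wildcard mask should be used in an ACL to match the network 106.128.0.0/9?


Subnet mask: 255.128.0.0
Wildcard = 255.255.255.255 - subnet mask
255 - 255 = 0
255 - 128 = 127
255 - 0 = 255
255 - 0 = 255
Wildcard: 0.127.255.255


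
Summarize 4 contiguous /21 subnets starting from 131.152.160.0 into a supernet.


Original prefix: /21
Number of subnets: 4 = 2^2
New prefix = 21 - 2 = 19
Supernet: 131.152.160.0/19


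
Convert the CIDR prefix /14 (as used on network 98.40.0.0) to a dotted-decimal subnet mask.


/14 means 14 network bits, 18 host bits
Binary: 11111111111111000000000000000000
Mask: 255.252.0.0


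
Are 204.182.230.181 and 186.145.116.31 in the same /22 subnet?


Mask: 255.255.252.0
204.182.230.181 AND mask = 204.182.228.0
186.145.116.31 AND mask = 186.145.116.0
No, different subnets (204.182.228.0 vs 186.145.116.0)


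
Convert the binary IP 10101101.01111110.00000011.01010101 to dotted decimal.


10101101 = 173
01111110 = 126
00000011 = 3
01010101 = 85
IP: 173.126.3.85


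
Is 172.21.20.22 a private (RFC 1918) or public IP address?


RFC 1918 private ranges:
  10.0.0.0/8 (10.0.0.0 - 10.255.255.255)
  172.16.0.0/12 (172.16.0.0 - 172.31.255.255)
  192.168.0.0/16 (192.168.0.0 - 192.168.255.255)
Private (in 172.16.0.0/12)


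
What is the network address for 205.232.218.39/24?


IP:   11001101.11101000.11011010.00100111
Mask: 11111111.11111111.11111111.00000000
AND operation:
Net:  11001101.11101000.11011010.00000000
Network: 205.232.218.0/24


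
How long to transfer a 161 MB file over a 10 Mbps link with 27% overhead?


Effective throughput = 10 * (1 - 27/100) = 7.3 Mbps
File size in Mb = 161 * 8 = 1288 Mb
Time = 1288 / 7.3
Time = 176.4384 seconds


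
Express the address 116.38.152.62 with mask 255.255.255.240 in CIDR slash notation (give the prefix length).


Binary: 11111111.11111111.11111111.11110000
Count leading 1s
Prefix: /28


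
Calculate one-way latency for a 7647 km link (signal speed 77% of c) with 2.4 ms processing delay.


Speed = 0.77 * 3e5 km/s = 231000 km/s
Propagation delay = 7647 / 231000 = 0.0331 s = 33.1039 ms
Processing delay = 2.4 ms
Total one-way latency = 35.5039 ms


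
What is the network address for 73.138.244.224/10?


IP:   01001001.10001010.11110100.11100000
Mask: 11111111.11000000.00000000.00000000
AND operation:
Net:  01001001.10000000.00000000.00000000
Network: 73.128.0.0/10


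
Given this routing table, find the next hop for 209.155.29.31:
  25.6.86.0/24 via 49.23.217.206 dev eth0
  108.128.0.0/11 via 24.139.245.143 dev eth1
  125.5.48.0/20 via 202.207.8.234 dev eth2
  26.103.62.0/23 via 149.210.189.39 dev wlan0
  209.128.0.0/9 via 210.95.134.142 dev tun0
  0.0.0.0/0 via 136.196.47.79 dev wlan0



Longest prefix match for 209.155.29.31:
  /24 25.6.86.0: no
  /11 108.128.0.0: no
  /20 125.5.48.0: no
  /23 26.103.62.0: no
  /9 209.128.0.0: MATCH
  /0 0.0.0.0: MATCH
Selected: next-hop 210.95.134.142 via tun0 (matched /9)


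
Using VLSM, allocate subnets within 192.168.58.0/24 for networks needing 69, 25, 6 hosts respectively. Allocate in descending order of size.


69 hosts -> /25 (126 usable): 192.168.58.0/25
25 hosts -> /27 (30 usable): 192.168.58.128/27
6 hosts -> /29 (6 usable): 192.168.58.160/29
Allocation: 192.168.58.0/25 (69 hosts, 126 usable); 192.168.58.128/27 (25 hosts, 30 usable); 192.168.58.160/29 (6 hosts, 6 usable)


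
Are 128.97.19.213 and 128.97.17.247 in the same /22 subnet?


Mask: 255.255.252.0
128.97.19.213 AND mask = 128.97.16.0
128.97.17.247 AND mask = 128.97.16.0
Yes, same subnet (128.97.16.0)


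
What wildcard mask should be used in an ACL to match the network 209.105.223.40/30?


Subnet mask: 255.255.255.252
Wildcard = 255.255.255.255 - subnet mask
255 - 255 = 0
255 - 255 = 0
255 - 255 = 0
255 - 252 = 3
Wildcard: 0.0.0.3


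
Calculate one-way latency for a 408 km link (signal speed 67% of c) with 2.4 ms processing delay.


Speed = 0.67 * 3e5 km/s = 201000 km/s
Propagation delay = 408 / 201000 = 0.002 s = 2.0299 ms
Processing delay = 2.4 ms
Total one-way latency = 4.4299 ms


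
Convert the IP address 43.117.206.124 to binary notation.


43 = 00101011
117 = 01110101
206 = 11001110
124 = 01111100
Binary: 00101011.01110101.11001110.01111100


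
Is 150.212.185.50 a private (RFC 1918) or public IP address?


RFC 1918 private ranges:
  10.0.0.0/8 (10.0.0.0 - 10.255.255.255)
  172.16.0.0/12 (172.16.0.0 - 172.31.255.255)
  192.168.0.0/16 (192.168.0.0 - 192.168.255.255)
Public (not in any RFC 1918 range)


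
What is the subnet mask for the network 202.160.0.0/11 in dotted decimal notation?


/11 means 11 network bits, 21 host bits
Binary: 11111111111000000000000000000000
Mask: 255.224.0.0


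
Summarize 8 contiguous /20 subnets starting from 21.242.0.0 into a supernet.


Original prefix: /20
Number of subnets: 8 = 2^3
New prefix = 20 - 3 = 17
Supernet: 21.242.0.0/17


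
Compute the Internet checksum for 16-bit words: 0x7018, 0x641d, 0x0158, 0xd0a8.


Sum all words (with carry folding):
+ 0x7018 = 0x7018
+ 0x641d = 0xd435
+ 0x0158 = 0xd58d
+ 0xd0a8 = 0xa636
One's complement: ~0xa636
Checksum = 0x59c9


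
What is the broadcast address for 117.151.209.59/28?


Network: 117.151.209.48/28
Host bits = 4
Set all host bits to 1:
Broadcast: 117.151.209.63


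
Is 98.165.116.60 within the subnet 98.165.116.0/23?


Subnet network: 98.165.116.0
Test IP AND mask: 98.165.116.0
Yes, 98.165.116.60 is in 98.165.116.0/23


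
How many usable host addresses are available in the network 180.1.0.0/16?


Host bits = 32 - 16 = 16
Total addresses = 2^16 = 65536
Usable = total - 2 (network and broadcast)
Usable hosts: 65534


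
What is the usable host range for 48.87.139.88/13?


Network: 48.80.0.0
Broadcast: 48.87.255.255
First usable = network + 1
Last usable = broadcast - 1
Range: 48.80.0.1 to 48.87.255.254


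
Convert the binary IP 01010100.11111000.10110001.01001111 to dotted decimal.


01010100 = 84
11111000 = 248
10110001 = 177
01001111 = 79
IP: 84.248.177.79


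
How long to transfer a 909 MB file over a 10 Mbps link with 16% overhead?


Effective throughput = 10 * (1 - 16/100) = 8.4 Mbps
File size in Mb = 909 * 8 = 7272 Mb
Time = 7272 / 8.4
Time = 865.7143 seconds


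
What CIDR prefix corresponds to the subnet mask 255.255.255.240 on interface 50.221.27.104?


Binary: 11111111.11111111.11111111.11110000
Count leading 1s
Prefix: /28


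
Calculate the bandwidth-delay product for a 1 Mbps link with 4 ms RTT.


BDP = bandwidth * RTT
= 1 Mbps * 4 ms
= 1 * 1e6 * 4 / 1000 bits
= 4000 bits
= 500 bytes
BDP = 4000 bits (500 bytes)


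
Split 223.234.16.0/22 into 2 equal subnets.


New prefix = 22 + 1 = 23
Each subnet has 512 addresses
  223.234.16.0/23
  223.234.18.0/23
Subnets: 223.234.16.0/23, 223.234.18.0/23


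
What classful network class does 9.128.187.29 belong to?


First octet: 9
Binary: 00001001
0xxxxxxx -> Class A (1-126)
Class A, default mask 255.0.0.0 (/8)


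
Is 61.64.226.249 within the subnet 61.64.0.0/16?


Subnet network: 61.64.0.0
Test IP AND mask: 61.64.0.0
Yes, 61.64.226.249 is in 61.64.0.0/16


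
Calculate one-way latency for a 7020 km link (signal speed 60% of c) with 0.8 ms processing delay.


Speed = 0.6 * 3e5 km/s = 180000 km/s
Propagation delay = 7020 / 180000 = 0.039 s = 39 ms
Processing delay = 0.8 ms
Total one-way latency = 39.8 ms


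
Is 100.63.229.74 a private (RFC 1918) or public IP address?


RFC 1918 private ranges:
  10.0.0.0/8 (10.0.0.0 - 10.255.255.255)
  172.16.0.0/12 (172.16.0.0 - 172.31.255.255)
  192.168.0.0/16 (192.168.0.0 - 192.168.255.255)
Public (not in any RFC 1918 range)


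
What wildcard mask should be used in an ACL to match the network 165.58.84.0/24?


Subnet mask: 255.255.255.0
Wildcard = 255.255.255.255 - subnet mask
255 - 255 = 0
255 - 255 = 0
255 - 255 = 0
255 - 0 = 255
Wildcard: 0.0.0.255


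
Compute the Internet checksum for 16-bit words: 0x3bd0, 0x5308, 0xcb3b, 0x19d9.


Sum all words (with carry folding):
+ 0x3bd0 = 0x3bd0
+ 0x5308 = 0x8ed8
+ 0xcb3b = 0x5a14
+ 0x19d9 = 0x73ed
One's complement: ~0x73ed
Checksum = 0x8c12


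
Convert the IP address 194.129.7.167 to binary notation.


194 = 11000010
129 = 10000001
7 = 00000111
167 = 10100111
Binary: 11000010.10000001.00000111.10100111


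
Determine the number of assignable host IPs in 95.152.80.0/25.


Host bits = 32 - 25 = 7
Total addresses = 2^7 = 128
Usable = total - 2 (network and broadcast)
Usable hosts: 126


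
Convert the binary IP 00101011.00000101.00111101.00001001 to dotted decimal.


00101011 = 43
00000101 = 5
00111101 = 61
00001001 = 9
IP: 43.5.61.9


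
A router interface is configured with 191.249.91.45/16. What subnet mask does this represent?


/16 means 16 network bits, 16 host bits
Binary: 11111111111111110000000000000000
Mask: 255.255.0.0


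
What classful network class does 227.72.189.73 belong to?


First octet: 227
Binary: 11100011
1110xxxx -> Class D (224-239)
Class D (multicast), default mask N/A


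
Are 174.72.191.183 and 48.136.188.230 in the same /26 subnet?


Mask: 255.255.255.192
174.72.191.183 AND mask = 174.72.191.128
48.136.188.230 AND mask = 48.136.188.192
No, different subnets (174.72.191.128 vs 48.136.188.192)


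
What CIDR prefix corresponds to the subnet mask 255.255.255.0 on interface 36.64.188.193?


Binary: 11111111.11111111.11111111.00000000
Count leading 1s
Prefix: /24


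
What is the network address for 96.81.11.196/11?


IP:   01100000.01010001.00001011.11000100
Mask: 11111111.11100000.00000000.00000000
AND operation:
Net:  01100000.01000000.00000000.00000000
Network: 96.64.0.0/11


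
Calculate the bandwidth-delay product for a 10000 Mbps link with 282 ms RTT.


BDP = bandwidth * RTT
= 10000 Mbps * 282 ms
= 10000 * 1e6 * 282 / 1000 bits
= 2820000000 bits
= 352500000 bytes
= 344238.2812 KB
BDP = 2820000000 bits (352500000 bytes)


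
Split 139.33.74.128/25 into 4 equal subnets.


New prefix = 25 + 2 = 27
Each subnet has 32 addresses
  139.33.74.128/27
  139.33.74.160/27
  139.33.74.192/27
  139.33.74.224/27
Subnets: 139.33.74.128/27, 139.33.74.160/27, 139.33.74.192/27, 139.33.74.224/27


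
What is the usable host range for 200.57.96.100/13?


Network: 200.56.0.0
Broadcast: 200.63.255.255
First usable = network + 1
Last usable = broadcast - 1
Range: 200.56.0.1 to 200.63.255.254


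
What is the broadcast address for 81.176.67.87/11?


Network: 81.160.0.0/11
Host bits = 21
Set all host bits to 1:
Broadcast: 81.191.255.255


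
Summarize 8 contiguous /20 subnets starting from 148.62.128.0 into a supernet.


Original prefix: /20
Number of subnets: 8 = 2^3
New prefix = 20 - 3 = 17
Supernet: 148.62.128.0/17


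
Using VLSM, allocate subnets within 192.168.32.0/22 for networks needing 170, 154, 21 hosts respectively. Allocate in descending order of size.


170 hosts -> /24 (254 usable): 192.168.32.0/24
154 hosts -> /24 (254 usable): 192.168.33.0/24
21 hosts -> /27 (30 usable): 192.168.34.0/27
Allocation: 192.168.32.0/24 (170 hosts, 254 usable); 192.168.33.0/24 (154 hosts, 254 usable); 192.168.34.0/27 (21 hosts, 30 usable)


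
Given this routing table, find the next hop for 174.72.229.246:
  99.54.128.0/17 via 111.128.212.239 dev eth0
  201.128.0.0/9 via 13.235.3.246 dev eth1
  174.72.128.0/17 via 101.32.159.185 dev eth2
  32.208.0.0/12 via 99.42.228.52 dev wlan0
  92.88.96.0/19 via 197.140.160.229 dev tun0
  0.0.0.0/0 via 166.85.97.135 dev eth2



Longest prefix match for 174.72.229.246:
  /17 99.54.128.0: no
  /9 201.128.0.0: no
  /17 174.72.128.0: MATCH
  /12 32.208.0.0: no
  /19 92.88.96.0: no
  /0 0.0.0.0: MATCH
Selected: next-hop 101.32.159.185 via eth2 (matched /17)


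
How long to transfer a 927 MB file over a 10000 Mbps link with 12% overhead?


Effective throughput = 10000 * (1 - 12/100) = 8800 Mbps
File size in Mb = 927 * 8 = 7416 Mb
Time = 7416 / 8800
Time = 0.8427 seconds


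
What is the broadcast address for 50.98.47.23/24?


Network: 50.98.47.0/24
Host bits = 8
Set all host bits to 1:
Broadcast: 50.98.47.255


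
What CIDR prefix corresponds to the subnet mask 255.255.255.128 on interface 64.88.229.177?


Binary: 11111111.11111111.11111111.10000000
Count leading 1s
Prefix: /25


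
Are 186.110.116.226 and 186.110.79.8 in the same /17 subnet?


Mask: 255.255.128.0
186.110.116.226 AND mask = 186.110.0.0
186.110.79.8 AND mask = 186.110.0.0
Yes, same subnet (186.110.0.0)


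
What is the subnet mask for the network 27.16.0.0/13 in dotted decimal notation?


/13 means 13 network bits, 19 host bits
Binary: 11111111111110000000000000000000
Mask: 255.248.0.0


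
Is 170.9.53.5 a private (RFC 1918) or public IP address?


RFC 1918 private ranges:
  10.0.0.0/8 (10.0.0.0 - 10.255.255.255)
  172.16.0.0/12 (172.16.0.0 - 172.31.255.255)
  192.168.0.0/16 (192.168.0.0 - 192.168.255.255)
Public (not in any RFC 1918 range)


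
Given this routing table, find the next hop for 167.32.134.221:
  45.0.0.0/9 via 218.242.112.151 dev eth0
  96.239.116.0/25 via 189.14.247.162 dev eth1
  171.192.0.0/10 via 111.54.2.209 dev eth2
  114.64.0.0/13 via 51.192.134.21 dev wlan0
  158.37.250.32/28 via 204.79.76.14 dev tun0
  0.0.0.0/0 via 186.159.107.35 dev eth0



Longest prefix match for 167.32.134.221:
  /9 45.0.0.0: no
  /25 96.239.116.0: no
  /10 171.192.0.0: no
  /13 114.64.0.0: no
  /28 158.37.250.32: no
  /0 0.0.0.0: MATCH
Selected: next-hop 186.159.107.35 via eth0 (matched /0)


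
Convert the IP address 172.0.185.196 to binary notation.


172 = 10101100
0 = 00000000
185 = 10111001
196 = 11000100
Binary: 10101100.00000000.10111001.11000100


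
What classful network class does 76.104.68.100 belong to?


First octet: 76
Binary: 01001100
0xxxxxxx -> Class A (1-126)
Class A, default mask 255.0.0.0 (/8)


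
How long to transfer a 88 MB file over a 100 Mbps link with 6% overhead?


Effective throughput = 100 * (1 - 6/100) = 94 Mbps
File size in Mb = 88 * 8 = 704 Mb
Time = 704 / 94
Time = 7.4894 seconds


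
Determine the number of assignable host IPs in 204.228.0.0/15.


Host bits = 32 - 15 = 17
Total addresses = 2^17 = 131072
Usable = total - 2 (network and broadcast)
Usable hosts: 131070


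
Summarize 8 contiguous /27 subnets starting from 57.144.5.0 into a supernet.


Original prefix: /27
Number of subnets: 8 = 2^3
New prefix = 27 - 3 = 24
Supernet: 57.144.5.0/24


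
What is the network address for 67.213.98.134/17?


IP:   01000011.11010101.01100010.10000110
Mask: 11111111.11111111.10000000.00000000
AND operation:
Net:  01000011.11010101.00000000.00000000
Network: 67.213.0.0/17


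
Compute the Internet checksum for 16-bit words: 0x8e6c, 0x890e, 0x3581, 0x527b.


Sum all words (with carry folding):
+ 0x8e6c = 0x8e6c
+ 0x890e = 0x177b
+ 0x3581 = 0x4cfc
+ 0x527b = 0x9f77
One's complement: ~0x9f77
Checksum = 0x6088


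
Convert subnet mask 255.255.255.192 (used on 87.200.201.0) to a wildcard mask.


Subnet mask: 255.255.255.192
Wildcard = 255.255.255.255 - subnet mask
255 - 255 = 0
255 - 255 = 0
255 - 255 = 0
255 - 192 = 63
Wildcard: 0.0.0.63


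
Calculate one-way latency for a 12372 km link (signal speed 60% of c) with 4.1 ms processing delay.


Speed = 0.6 * 3e5 km/s = 180000 km/s
Propagation delay = 12372 / 180000 = 0.0687 s = 68.7333 ms
Processing delay = 4.1 ms
Total one-way latency = 72.8333 ms


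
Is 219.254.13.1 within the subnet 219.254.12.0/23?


Subnet network: 219.254.12.0
Test IP AND mask: 219.254.12.0
Yes, 219.254.13.1 is in 219.254.12.0/23


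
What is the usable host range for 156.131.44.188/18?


Network: 156.131.0.0
Broadcast: 156.131.63.255
First usable = network + 1
Last usable = broadcast - 1
Range: 156.131.0.1 to 156.131.63.254


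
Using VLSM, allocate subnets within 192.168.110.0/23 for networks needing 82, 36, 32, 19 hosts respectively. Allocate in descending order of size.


82 hosts -> /25 (126 usable): 192.168.110.0/25
36 hosts -> /26 (62 usable): 192.168.110.128/26
32 hosts -> /26 (62 usable): 192.168.110.192/26
19 hosts -> /27 (30 usable): 192.168.111.0/27
Allocation: 192.168.110.0/25 (82 hosts, 126 usable); 192.168.110.128/26 (36 hosts, 62 usable); 192.168.110.192/26 (32 hosts, 62 usable); 192.168.111.0/27 (19 hosts, 30 usable)


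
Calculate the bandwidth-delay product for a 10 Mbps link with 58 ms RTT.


BDP = bandwidth * RTT
= 10 Mbps * 58 ms
= 10 * 1e6 * 58 / 1000 bits
= 580000 bits
= 72500 bytes
= 70.8008 KB
BDP = 580000 bits (72500 bytes)


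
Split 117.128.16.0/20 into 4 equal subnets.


New prefix = 20 + 2 = 22
Each subnet has 1024 addresses
  117.128.16.0/22
  117.128.20.0/22
  117.128.24.0/22
  117.128.28.0/22
Subnets: 117.128.16.0/22, 117.128.20.0/22, 117.128.24.0/22, 117.128.28.0/22


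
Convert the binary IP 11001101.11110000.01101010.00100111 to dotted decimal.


11001101 = 205
11110000 = 240
01101010 = 106
00100111 = 39
IP: 205.240.106.39


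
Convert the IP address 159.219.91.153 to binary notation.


159 = 10011111
219 = 11011011
91 = 01011011
153 = 10011001
Binary: 10011111.11011011.01011011.10011001


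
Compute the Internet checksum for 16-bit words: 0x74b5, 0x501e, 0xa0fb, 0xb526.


Sum all words (with carry folding):
+ 0x74b5 = 0x74b5
+ 0x501e = 0xc4d3
+ 0xa0fb = 0x65cf
+ 0xb526 = 0x1af6
One's complement: ~0x1af6
Checksum = 0xe509


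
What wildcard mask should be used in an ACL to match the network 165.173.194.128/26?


Subnet mask: 255.255.255.192
Wildcard = 255.255.255.255 - subnet mask
255 - 255 = 0
255 - 255 = 0
255 - 255 = 0
255 - 192 = 63
Wildcard: 0.0.0.63


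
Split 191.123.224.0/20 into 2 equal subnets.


New prefix = 20 + 1 = 21
Each subnet has 2048 addresses
  191.123.224.0/21
  191.123.232.0/21
Subnets: 191.123.224.0/21, 191.123.232.0/21


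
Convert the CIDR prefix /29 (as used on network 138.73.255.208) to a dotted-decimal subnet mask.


/29 means 29 network bits, 3 host bits
Binary: 11111111111111111111111111111000
Mask: 255.255.255.248


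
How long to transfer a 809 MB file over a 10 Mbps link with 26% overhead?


Effective throughput = 10 * (1 - 26/100) = 7.4 Mbps
File size in Mb = 809 * 8 = 6472 Mb
Time = 6472 / 7.4
Time = 874.5946 seconds


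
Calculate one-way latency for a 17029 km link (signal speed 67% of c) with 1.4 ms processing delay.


Speed = 0.67 * 3e5 km/s = 201000 km/s
Propagation delay = 17029 / 201000 = 0.0847 s = 84.7214 ms
Processing delay = 1.4 ms
Total one-way latency = 86.1214 ms


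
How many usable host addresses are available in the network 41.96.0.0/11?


Host bits = 32 - 11 = 21
Total addresses = 2^21 = 2097152
Usable = total - 2 (network and broadcast)
Usable hosts: 2097150


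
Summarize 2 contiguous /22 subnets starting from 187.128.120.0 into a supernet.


Original prefix: /22
Number of subnets: 2 = 2^1
New prefix = 22 - 1 = 21
Supernet: 187.128.120.0/21


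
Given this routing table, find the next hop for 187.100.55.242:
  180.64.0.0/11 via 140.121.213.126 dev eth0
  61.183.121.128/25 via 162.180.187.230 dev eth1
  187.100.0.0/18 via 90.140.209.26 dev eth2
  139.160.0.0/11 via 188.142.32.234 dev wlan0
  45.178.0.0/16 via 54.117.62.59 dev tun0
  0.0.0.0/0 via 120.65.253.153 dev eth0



Longest prefix match for 187.100.55.242:
  /11 180.64.0.0: no
  /25 61.183.121.128: no
  /18 187.100.0.0: MATCH
  /11 139.160.0.0: no
  /16 45.178.0.0: no
  /0 0.0.0.0: MATCH
Selected: next-hop 90.140.209.26 via eth2 (matched /18)


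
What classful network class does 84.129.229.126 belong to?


First octet: 84
Binary: 01010100
0xxxxxxx -> Class A (1-126)
Class A, default mask 255.0.0.0 (/8)


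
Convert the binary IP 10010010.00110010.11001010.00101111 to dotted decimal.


10010010 = 146
00110010 = 50
11001010 = 202
00101111 = 47
IP: 146.50.202.47


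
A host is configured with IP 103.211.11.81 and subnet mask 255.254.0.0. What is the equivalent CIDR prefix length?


Binary: 11111111.11111110.00000000.00000000
Count leading 1s
Prefix: /15


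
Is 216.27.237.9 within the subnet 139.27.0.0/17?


Subnet network: 139.27.0.0
Test IP AND mask: 216.27.128.0
No, 216.27.237.9 is not in 139.27.0.0/17


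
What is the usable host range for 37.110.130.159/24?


Network: 37.110.130.0
Broadcast: 37.110.130.255
First usable = network + 1
Last usable = broadcast - 1
Range: 37.110.130.1 to 37.110.130.254


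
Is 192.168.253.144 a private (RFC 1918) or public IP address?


RFC 1918 private ranges:
  10.0.0.0/8 (10.0.0.0 - 10.255.255.255)
  172.16.0.0/12 (172.16.0.0 - 172.31.255.255)
  192.168.0.0/16 (192.168.0.0 - 192.168.255.255)
Private (in 192.168.0.0/16)


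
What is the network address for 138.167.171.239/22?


IP:   10001010.10100111.10101011.11101111
Mask: 11111111.11111111.11111100.00000000
AND operation:
Net:  10001010.10100111.10101000.00000000
Network: 138.167.168.0/22


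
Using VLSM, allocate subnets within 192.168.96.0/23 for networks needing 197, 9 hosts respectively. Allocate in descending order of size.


197 hosts -> /24 (254 usable): 192.168.96.0/24
9 hosts -> /28 (14 usable): 192.168.97.0/28
Allocation: 192.168.96.0/24 (197 hosts, 254 usable); 192.168.97.0/28 (9 hosts, 14 usable)


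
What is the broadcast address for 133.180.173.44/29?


Network: 133.180.173.40/29
Host bits = 3
Set all host bits to 1:
Broadcast: 133.180.173.47


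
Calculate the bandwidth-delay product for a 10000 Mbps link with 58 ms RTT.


BDP = bandwidth * RTT
= 10000 Mbps * 58 ms
= 10000 * 1e6 * 58 / 1000 bits
= 580000000 bits
= 72500000 bytes
= 70800.7812 KB
BDP = 580000000 bits (72500000 bytes)


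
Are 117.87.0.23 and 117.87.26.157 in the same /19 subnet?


Mask: 255.255.224.0
117.87.0.23 AND mask = 117.87.0.0
117.87.26.157 AND mask = 117.87.0.0
Yes, same subnet (117.87.0.0)


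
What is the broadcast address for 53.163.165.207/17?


Network: 53.163.128.0/17
Host bits = 15
Set all host bits to 1:
Broadcast: 53.163.255.255


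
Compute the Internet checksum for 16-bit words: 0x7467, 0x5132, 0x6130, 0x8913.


Sum all words (with carry folding):
+ 0x7467 = 0x7467
+ 0x5132 = 0xc599
+ 0x6130 = 0x26ca
+ 0x8913 = 0xafdd
One's complement: ~0xafdd
Checksum = 0x5022


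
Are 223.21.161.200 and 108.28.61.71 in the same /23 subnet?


Mask: 255.255.254.0
223.21.161.200 AND mask = 223.21.160.0
108.28.61.71 AND mask = 108.28.60.0
No, different subnets (223.21.160.0 vs 108.28.60.0)


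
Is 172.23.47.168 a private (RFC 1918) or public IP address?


RFC 1918 private ranges:
  10.0.0.0/8 (10.0.0.0 - 10.255.255.255)
  172.16.0.0/12 (172.16.0.0 - 172.31.255.255)
  192.168.0.0/16 (192.168.0.0 - 192.168.255.255)
Private (in 172.16.0.0/12)


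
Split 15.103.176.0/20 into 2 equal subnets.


New prefix = 20 + 1 = 21
Each subnet has 2048 addresses
  15.103.176.0/21
  15.103.184.0/21
Subnets: 15.103.176.0/21, 15.103.184.0/21


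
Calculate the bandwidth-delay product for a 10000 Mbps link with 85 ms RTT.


BDP = bandwidth * RTT
= 10000 Mbps * 85 ms
= 10000 * 1e6 * 85 / 1000 bits
= 850000000 bits
= 106250000 bytes
= 103759.7656 KB
BDP = 850000000 bits (106250000 bytes)


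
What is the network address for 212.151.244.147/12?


IP:   11010100.10010111.11110100.10010011
Mask: 11111111.11110000.00000000.00000000
AND operation:
Net:  11010100.10010000.00000000.00000000
Network: 212.144.0.0/12


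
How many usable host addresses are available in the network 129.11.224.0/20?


Host bits = 32 - 20 = 12
Total addresses = 2^12 = 4096
Usable = total - 2 (network and broadcast)
Usable hosts: 4094


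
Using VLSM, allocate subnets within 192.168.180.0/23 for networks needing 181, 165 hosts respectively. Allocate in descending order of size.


181 hosts -> /24 (254 usable): 192.168.180.0/24
165 hosts -> /24 (254 usable): 192.168.181.0/24
Allocation: 192.168.180.0/24 (181 hosts, 254 usable); 192.168.181.0/24 (165 hosts, 254 usable)


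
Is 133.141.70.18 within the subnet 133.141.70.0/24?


Subnet network: 133.141.70.0
Test IP AND mask: 133.141.70.0
Yes, 133.141.70.18 is in 133.141.70.0/24


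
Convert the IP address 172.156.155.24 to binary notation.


172 = 10101100
156 = 10011100
155 = 10011011
24 = 00011000
Binary: 10101100.10011100.10011011.00011000


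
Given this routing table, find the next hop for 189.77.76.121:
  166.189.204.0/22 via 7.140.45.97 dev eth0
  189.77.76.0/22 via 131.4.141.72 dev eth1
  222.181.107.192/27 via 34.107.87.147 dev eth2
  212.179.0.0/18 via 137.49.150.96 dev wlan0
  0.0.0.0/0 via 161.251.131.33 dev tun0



Longest prefix match for 189.77.76.121:
  /22 166.189.204.0: no
  /22 189.77.76.0: MATCH
  /27 222.181.107.192: no
  /18 212.179.0.0: no
  /0 0.0.0.0: MATCH
Selected: next-hop 131.4.141.72 via eth1 (matched /22)


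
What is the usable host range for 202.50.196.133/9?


Network: 202.0.0.0
Broadcast: 202.127.255.255
First usable = network + 1
Last usable = broadcast - 1
Range: 202.0.0.1 to 202.127.255.254


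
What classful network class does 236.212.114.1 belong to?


First octet: 236
Binary: 11101100
1110xxxx -> Class D (224-239)
Class D (multicast), default mask N/A


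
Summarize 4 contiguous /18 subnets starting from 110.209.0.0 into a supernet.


Original prefix: /18
Number of subnets: 4 = 2^2
New prefix = 18 - 2 = 16
Supernet: 110.209.0.0/16


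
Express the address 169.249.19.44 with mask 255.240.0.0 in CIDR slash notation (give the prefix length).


Binary: 11111111.11110000.00000000.00000000
Count leading 1s
Prefix: /12


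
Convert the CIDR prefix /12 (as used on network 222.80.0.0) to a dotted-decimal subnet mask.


/12 means 12 network bits, 20 host bits
Binary: 11111111111100000000000000000000
Mask: 255.240.0.0


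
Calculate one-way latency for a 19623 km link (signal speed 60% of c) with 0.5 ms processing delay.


Speed = 0.6 * 3e5 km/s = 180000 km/s
Propagation delay = 19623 / 180000 = 0.109 s = 109.0167 ms
Processing delay = 0.5 ms
Total one-way latency = 109.5167 ms


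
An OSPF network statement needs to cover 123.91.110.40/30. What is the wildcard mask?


Subnet mask: 255.255.255.252
Wildcard = 255.255.255.255 - subnet mask
255 - 255 = 0
255 - 255 = 0
255 - 255 = 0
255 - 252 = 3
Wildcard: 0.0.0.3


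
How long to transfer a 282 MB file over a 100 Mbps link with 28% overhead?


Effective throughput = 100 * (1 - 28/100) = 72 Mbps
File size in Mb = 282 * 8 = 2256 Mb
Time = 2256 / 72
Time = 31.3333 seconds


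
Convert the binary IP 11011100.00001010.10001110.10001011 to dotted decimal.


11011100 = 220
00001010 = 10
10001110 = 142
10001011 = 139
IP: 220.10.142.139


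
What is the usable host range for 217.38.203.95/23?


Network: 217.38.202.0
Broadcast: 217.38.203.255
First usable = network + 1
Last usable = broadcast - 1
Range: 217.38.202.1 to 217.38.203.254


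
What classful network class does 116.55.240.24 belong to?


First octet: 116
Binary: 01110100
0xxxxxxx -> Class A (1-126)
Class A, default mask 255.0.0.0 (/8)


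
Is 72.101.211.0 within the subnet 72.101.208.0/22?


Subnet network: 72.101.208.0
Test IP AND mask: 72.101.208.0
Yes, 72.101.211.0 is in 72.101.208.0/22


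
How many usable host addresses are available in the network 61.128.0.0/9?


Host bits = 32 - 9 = 23
Total addresses = 2^23 = 8388608
Usable = total - 2 (network and broadcast)
Usable hosts: 8388606
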